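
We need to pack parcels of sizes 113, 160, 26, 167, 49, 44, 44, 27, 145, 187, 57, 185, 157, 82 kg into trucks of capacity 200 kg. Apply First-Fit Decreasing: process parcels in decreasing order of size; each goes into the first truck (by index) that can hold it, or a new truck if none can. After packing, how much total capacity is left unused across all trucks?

157

Sorted descending: 187, 185, 167, 160, 157, 145, 113, 82, 57, 49, 44, 44, 27, 26.
truck 1: place 187 kg, 13 kg left
truck 2: place 185 kg, 15 kg left
truck 3: place 167 kg, 33 kg left
truck 4: place 160 kg, 40 kg left
truck 5: place 157 kg, 43 kg left
truck 6: place 145 kg, 55 kg left
truck 7: place 113 kg, 87 kg left
truck 7: place 82 kg, 5 kg left
truck 8: place 57 kg, 143 kg left
truck 6: place 49 kg, 6 kg left
truck 8: place 44 kg, 99 kg left
truck 8: place 44 kg, 55 kg left
truck 3: place 27 kg, 6 kg left
truck 4: place 26 kg, 14 kg left
8 trucks × 200 kg = 1600 kg; used 1443 kg; unused 157 kg.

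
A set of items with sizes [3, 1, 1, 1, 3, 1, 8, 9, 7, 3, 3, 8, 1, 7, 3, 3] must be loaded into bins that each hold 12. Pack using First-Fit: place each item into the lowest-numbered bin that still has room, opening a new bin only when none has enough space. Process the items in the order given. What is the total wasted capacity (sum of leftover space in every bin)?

Put 3 in bin 1; 9 remain.
Put 1 in bin 1; 8 remain.
Put 1 in bin 1; 7 remain.
Put 1 in bin 1; 6 remain.
Put 3 in bin 1; 3 remain.
Put 1 in bin 1; 2 remain.
Put 8 in bin 2; 4 remain.
Put 9 in bin 3; 3 remain.
Put 7 in bin 4; 5 remain.
Put 3 in bin 2; 1 remain.
Put 3 in bin 3; 0 remain.
Put 8 in bin 5; 4 remain.
Put 1 in bin 1; 1 remain.
Put 7 in bin 6; 5 remain.
Put 3 in bin 4; 2 remain.
Put 3 in bin 5; 1 remain.
6 bins × 12 = 72; used 62; unused 10.

10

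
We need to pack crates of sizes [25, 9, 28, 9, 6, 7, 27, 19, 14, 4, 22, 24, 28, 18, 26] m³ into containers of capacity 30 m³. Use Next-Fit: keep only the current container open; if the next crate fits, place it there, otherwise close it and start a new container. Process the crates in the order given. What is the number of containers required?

12

25 m³ → container 1 (remaining 5 m³)
9 m³ → container 2 (remaining 21 m³)
28 m³ → container 3 (remaining 2 m³)
9 m³ → container 4 (remaining 21 m³)
6 m³ → container 4 (remaining 15 m³)
7 m³ → container 4 (remaining 8 m³)
27 m³ → container 5 (remaining 3 m³)
19 m³ → container 6 (remaining 11 m³)
14 m³ → container 7 (remaining 16 m³)
4 m³ → container 7 (remaining 12 m³)
22 m³ → container 8 (remaining 8 m³)
24 m³ → container 9 (remaining 6 m³)
28 m³ → container 10 (remaining 2 m³)
18 m³ → container 11 (remaining 12 m³)
26 m³ → container 12 (remaining 4 m³)
Final containers: [25] [9] [28] [9,6,7] [27] [19] [14,4] [22] [24] [28] [18] [26].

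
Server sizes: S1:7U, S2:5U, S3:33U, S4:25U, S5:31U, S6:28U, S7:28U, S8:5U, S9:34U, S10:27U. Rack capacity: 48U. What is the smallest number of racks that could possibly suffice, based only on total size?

Total size = 7 + 5 + 33 + 25 + 31 + 28 + 28 + 5 + 34 + 27 = 223U.
⌈223 / 48⌉ = 5.

5 racks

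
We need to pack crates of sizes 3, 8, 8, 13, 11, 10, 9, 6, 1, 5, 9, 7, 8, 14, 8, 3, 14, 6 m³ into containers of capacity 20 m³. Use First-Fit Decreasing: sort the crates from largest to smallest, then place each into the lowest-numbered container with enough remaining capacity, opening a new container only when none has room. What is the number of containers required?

8

Sorted descending: 14, 14, 13, 11, 10, 9, 9, 8, 8, 8, 8, 7, 6, 6, 5, 3, 3, 1.
container 1: place 14 m³, 6 m³ left
container 2: place 14 m³, 6 m³ left
container 3: place 13 m³, 7 m³ left
container 4: place 11 m³, 9 m³ left
container 5: place 10 m³, 10 m³ left
container 4: place 9 m³, 0 m³ left
container 5: place 9 m³, 1 m³ left
container 6: place 8 m³, 12 m³ left
container 6: place 8 m³, 4 m³ left
container 7: place 8 m³, 12 m³ left
container 7: place 8 m³, 4 m³ left
container 3: place 7 m³, 0 m³ left
container 1: place 6 m³, 0 m³ left
container 2: place 6 m³, 0 m³ left
container 8: place 5 m³, 15 m³ left
container 6: place 3 m³, 1 m³ left
container 7: place 3 m³, 1 m³ left
container 5: place 1 m³, 0 m³ left
Final containers: [14,6] [14,6] [13,7] [11,9] [10,9,1] [8,8,3] [8,8,3] [5].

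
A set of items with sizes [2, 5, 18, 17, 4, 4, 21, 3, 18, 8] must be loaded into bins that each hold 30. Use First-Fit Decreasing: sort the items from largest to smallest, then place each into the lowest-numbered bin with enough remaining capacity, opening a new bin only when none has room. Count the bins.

Sorted descending: 21, 18, 18, 17, 8, 5, 4, 4, 3, 2.
21 → bin 1 (remaining 9)
18 → bin 2 (remaining 12)
18 → bin 3 (remaining 12)
17 → bin 4 (remaining 13)
8 → bin 1 (remaining 1)
5 → bin 2 (remaining 7)
4 → bin 2 (remaining 3)
4 → bin 3 (remaining 8)
3 → bin 2 (remaining 0)
2 → bin 3 (remaining 6)
Final bins: [21,8] [18,5,4,3] [18,4,2] [17].

4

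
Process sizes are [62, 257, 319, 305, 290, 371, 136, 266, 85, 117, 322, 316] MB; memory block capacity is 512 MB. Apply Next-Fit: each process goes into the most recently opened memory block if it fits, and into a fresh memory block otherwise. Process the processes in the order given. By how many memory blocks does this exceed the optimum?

Next-Fit: [62,257] [319] [305] [290] [371,136] [266,85,117] [322] [316] → 8 memory blocks.
8 processes exceed 256 MB (half the capacity), and no two of those can share a memory block, so at least 8 memory blocks are needed.
So 8 is already optimal.

0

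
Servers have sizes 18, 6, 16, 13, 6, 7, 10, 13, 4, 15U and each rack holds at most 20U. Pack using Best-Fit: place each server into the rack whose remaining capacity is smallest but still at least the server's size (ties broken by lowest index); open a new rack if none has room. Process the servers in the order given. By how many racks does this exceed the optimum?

1

Best-Fit: [18] [6,13] [16,4] [6,7] [10] [13] [15] → 7 racks.
Total size 108U; any packing needs at least ⌈108/20⌉ = 6 racks.
An optimal packing achieves that bound: [18] [16,4] [15] [13,7] [13,6] [10,6] → 6 racks.
Excess: 7 − 6 = 1.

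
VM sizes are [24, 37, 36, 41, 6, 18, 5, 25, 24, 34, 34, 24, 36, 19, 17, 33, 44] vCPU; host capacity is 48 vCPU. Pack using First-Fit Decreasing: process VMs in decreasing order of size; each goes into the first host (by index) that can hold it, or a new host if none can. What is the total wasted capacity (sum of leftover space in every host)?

119

Sorted descending: 44, 41, 37, 36, 36, 34, 34, 33, 25, 24, 24, 24, 19, 18, 17, 6, 5.
Put 44 vCPU in host 1; 4 vCPU remain.
Put 41 vCPU in host 2; 7 vCPU remain.
Put 37 vCPU in host 3; 11 vCPU remain.
Put 36 vCPU in host 4; 12 vCPU remain.
Put 36 vCPU in host 5; 12 vCPU remain.
Put 34 vCPU in host 6; 14 vCPU remain.
Put 34 vCPU in host 7; 14 vCPU remain.
Put 33 vCPU in host 8; 15 vCPU remain.
Put 25 vCPU in host 9; 23 vCPU remain.
Put 24 vCPU in host 10; 24 vCPU remain.
Put 24 vCPU in host 10; 0 vCPU remain.
Put 24 vCPU in host 11; 24 vCPU remain.
Put 19 vCPU in host 9; 4 vCPU remain.
Put 18 vCPU in host 11; 6 vCPU remain.
Put 17 vCPU in host 12; 31 vCPU remain.
Put 6 vCPU in host 2; 1 vCPU remain.
Put 5 vCPU in host 3; 6 vCPU remain.
12 hosts × 48 vCPU = 576 vCPU; used 457 vCPU; unused 119 vCPU.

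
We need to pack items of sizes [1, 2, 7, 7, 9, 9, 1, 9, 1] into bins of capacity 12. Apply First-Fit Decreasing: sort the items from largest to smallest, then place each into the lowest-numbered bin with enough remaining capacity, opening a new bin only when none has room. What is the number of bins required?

5

Sorted descending: 9, 9, 9, 7, 7, 2, 1, 1, 1.
bin 1: place 9, 3 left
bin 2: place 9, 3 left
bin 3: place 9, 3 left
bin 4: place 7, 5 left
bin 5: place 7, 5 left
bin 1: place 2, 1 left
bin 1: place 1, 0 left
bin 2: place 1, 2 left
bin 2: place 1, 1 left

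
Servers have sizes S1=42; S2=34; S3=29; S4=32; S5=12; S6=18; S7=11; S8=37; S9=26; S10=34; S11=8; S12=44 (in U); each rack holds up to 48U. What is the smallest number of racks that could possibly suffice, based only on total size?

Total size = 42 + 34 + 29 + 32 + 12 + 18 + 11 + 37 + 26 + 34 + 8 + 44 = 327U.
⌈327 / 48⌉ = 7.

7 racks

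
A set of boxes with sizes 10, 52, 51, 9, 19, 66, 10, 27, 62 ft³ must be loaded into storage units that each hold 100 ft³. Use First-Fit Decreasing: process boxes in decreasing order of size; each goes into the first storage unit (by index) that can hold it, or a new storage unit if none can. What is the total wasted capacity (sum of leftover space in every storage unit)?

Sorted descending: 66, 62, 52, 51, 27, 19, 10, 10, 9.
66 ft³ → storage unit 1 (remaining 34 ft³)
62 ft³ → storage unit 2 (remaining 38 ft³)
52 ft³ → storage unit 3 (remaining 48 ft³)
51 ft³ → storage unit 4 (remaining 49 ft³)
27 ft³ → storage unit 1 (remaining 7 ft³)
19 ft³ → storage unit 2 (remaining 19 ft³)
10 ft³ → storage unit 2 (remaining 9 ft³)
10 ft³ → storage unit 3 (remaining 38 ft³)
9 ft³ → storage unit 2 (remaining 0 ft³)
4 storage units × 100 ft³ = 400 ft³; used 306 ft³; unused 94 ft³.

94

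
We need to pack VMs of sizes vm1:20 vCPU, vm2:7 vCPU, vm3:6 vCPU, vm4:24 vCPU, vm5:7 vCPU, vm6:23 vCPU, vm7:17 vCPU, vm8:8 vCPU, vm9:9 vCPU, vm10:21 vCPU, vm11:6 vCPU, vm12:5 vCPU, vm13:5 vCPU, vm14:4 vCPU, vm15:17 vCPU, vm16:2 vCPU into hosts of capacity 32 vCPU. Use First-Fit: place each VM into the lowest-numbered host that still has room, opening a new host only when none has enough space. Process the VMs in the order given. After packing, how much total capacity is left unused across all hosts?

11

host 1: place vm1 (20 vCPU), 12 vCPU left
host 1: place vm2 (7 vCPU), 5 vCPU left
host 2: place vm3 (6 vCPU), 26 vCPU left
host 2: place vm4 (24 vCPU), 2 vCPU left
host 3: place vm5 (7 vCPU), 25 vCPU left
host 3: place vm6 (23 vCPU), 2 vCPU left
host 4: place vm7 (17 vCPU), 15 vCPU left
host 4: place vm8 (8 vCPU), 7 vCPU left
host 5: place vm9 (9 vCPU), 23 vCPU left
host 5: place vm10 (21 vCPU), 2 vCPU left
host 4: place vm11 (6 vCPU), 1 vCPU left
host 1: place vm12 (5 vCPU), 0 vCPU left
host 6: place vm13 (5 vCPU), 27 vCPU left
host 6: place vm14 (4 vCPU), 23 vCPU left
host 6: place vm15 (17 vCPU), 6 vCPU left
host 2: place vm16 (2 vCPU), 0 vCPU left
6 hosts × 32 vCPU = 192 vCPU; used 181 vCPU; unused 11 vCPU.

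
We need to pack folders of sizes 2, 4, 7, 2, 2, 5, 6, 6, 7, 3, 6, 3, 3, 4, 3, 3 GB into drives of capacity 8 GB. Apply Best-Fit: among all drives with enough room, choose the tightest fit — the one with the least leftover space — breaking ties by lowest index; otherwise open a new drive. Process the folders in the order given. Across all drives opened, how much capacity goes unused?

Put 2 GB in drive 1; 6 GB remain.
Put 4 GB in drive 1; 2 GB remain.
Put 7 GB in drive 2; 1 GB remain.
Put 2 GB in drive 1; 0 GB remain.
Put 2 GB in drive 3; 6 GB remain.
Put 5 GB in drive 3; 1 GB remain.
Put 6 GB in drive 4; 2 GB remain.
Put 6 GB in drive 5; 2 GB remain.
Put 7 GB in drive 6; 1 GB remain.
Put 3 GB in drive 7; 5 GB remain.
Put 6 GB in drive 8; 2 GB remain.
Put 3 GB in drive 7; 2 GB remain.
Put 3 GB in drive 9; 5 GB remain.
Put 4 GB in drive 9; 1 GB remain.
Put 3 GB in drive 10; 5 GB remain.
Put 3 GB in drive 10; 2 GB remain.
10 drives × 8 GB = 80 GB; used 66 GB; unused 14 GB.

14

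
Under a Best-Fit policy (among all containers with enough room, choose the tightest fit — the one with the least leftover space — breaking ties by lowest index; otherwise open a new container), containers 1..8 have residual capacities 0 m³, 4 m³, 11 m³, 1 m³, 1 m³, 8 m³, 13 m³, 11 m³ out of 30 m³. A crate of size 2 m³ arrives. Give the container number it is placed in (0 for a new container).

Containers with room: container 2 (4 m³), container 3 (11 m³), container 6 (8 m³), container 7 (13 m³), container 8 (11 m³).
Tightest fit is container 2 with 4 m³ free.

2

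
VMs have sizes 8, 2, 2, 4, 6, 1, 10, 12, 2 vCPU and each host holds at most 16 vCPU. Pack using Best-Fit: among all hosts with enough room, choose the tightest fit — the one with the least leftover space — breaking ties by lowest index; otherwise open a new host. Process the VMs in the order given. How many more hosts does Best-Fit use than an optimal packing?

1

Best-Fit: [8,2,2,4] [6,1] [10] [12,2] → 4 hosts.
Total size 47 vCPU; any packing needs at least ⌈47/16⌉ = 3 hosts.
An optimal packing achieves that bound: [12,4] [10,6] [8,2,2,2,1] → 3 hosts.
Excess: 4 − 3 = 1.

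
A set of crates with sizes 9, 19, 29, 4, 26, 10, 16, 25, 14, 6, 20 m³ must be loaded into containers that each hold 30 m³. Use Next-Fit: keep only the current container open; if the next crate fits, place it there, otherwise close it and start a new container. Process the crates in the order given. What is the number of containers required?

7 containers

9 m³ → container 1 (remaining 21 m³)
19 m³ → container 1 (remaining 2 m³)
29 m³ → container 2 (remaining 1 m³)
4 m³ → container 3 (remaining 26 m³)
26 m³ → container 3 (remaining 0 m³)
10 m³ → container 4 (remaining 20 m³)
16 m³ → container 4 (remaining 4 m³)
25 m³ → container 5 (remaining 5 m³)
14 m³ → container 6 (remaining 16 m³)
6 m³ → container 6 (remaining 10 m³)
20 m³ → container 7 (remaining 10 m³)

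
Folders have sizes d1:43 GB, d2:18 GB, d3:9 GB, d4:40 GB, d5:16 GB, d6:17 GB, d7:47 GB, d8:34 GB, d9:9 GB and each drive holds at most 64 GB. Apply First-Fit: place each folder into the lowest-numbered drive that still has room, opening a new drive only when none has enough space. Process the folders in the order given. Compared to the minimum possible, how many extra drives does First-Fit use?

First-Fit: [43,18] [9,40,9] [16,17] [47] [34] → 5 drives.
Total size 233 GB; any packing needs at least ⌈233/64⌉ = 4 drives.
An optimal packing achieves that bound: [47,17] [43,18] [40,16] [34,9,9] → 4 drives.
Excess: 5 − 4 = 1.

1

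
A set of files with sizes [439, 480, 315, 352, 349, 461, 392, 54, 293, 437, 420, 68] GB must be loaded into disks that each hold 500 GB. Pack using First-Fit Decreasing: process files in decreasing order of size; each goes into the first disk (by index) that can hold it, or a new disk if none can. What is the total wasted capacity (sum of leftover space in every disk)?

Sorted descending: 480, 461, 439, 437, 420, 392, 352, 349, 315, 293, 68, 54.
disk 1: place 480 GB, 20 GB left
disk 2: place 461 GB, 39 GB left
disk 3: place 439 GB, 61 GB left
disk 4: place 437 GB, 63 GB left
disk 5: place 420 GB, 80 GB left
disk 6: place 392 GB, 108 GB left
disk 7: place 352 GB, 148 GB left
disk 8: place 349 GB, 151 GB left
disk 9: place 315 GB, 185 GB left
disk 10: place 293 GB, 207 GB left
disk 5: place 68 GB, 12 GB left
disk 3: place 54 GB, 7 GB left
10 disks × 500 GB = 5000 GB; used 4060 GB; unused 940 GB.

940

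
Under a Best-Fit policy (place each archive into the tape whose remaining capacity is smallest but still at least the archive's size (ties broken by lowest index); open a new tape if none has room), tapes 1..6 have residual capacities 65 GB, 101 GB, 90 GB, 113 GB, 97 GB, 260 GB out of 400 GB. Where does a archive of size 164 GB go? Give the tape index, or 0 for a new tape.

Tapes with room: tape 6 (260 GB).
Tightest fit is tape 6 with 260 GB free.

6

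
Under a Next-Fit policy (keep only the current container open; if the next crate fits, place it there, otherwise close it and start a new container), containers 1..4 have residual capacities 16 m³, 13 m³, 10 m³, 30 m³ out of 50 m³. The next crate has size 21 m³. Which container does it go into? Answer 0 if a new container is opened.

4

Next-Fit only looks at container 4, which has 30 m³ free.
21 m³ fits there.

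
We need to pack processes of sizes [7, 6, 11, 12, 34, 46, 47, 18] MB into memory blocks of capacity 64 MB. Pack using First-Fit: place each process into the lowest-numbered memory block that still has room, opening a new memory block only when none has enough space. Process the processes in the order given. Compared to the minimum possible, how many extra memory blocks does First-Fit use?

First-Fit: [7,6,11,12,18] [34] [46] [47] → 4 memory blocks.
Total size 181 MB; any packing needs at least ⌈181/64⌉ = 3 memory blocks.
An optimal packing achieves that bound: [47,12] [46,18] [34,11,7,6] → 3 memory blocks.
Excess: 4 − 3 = 1.

1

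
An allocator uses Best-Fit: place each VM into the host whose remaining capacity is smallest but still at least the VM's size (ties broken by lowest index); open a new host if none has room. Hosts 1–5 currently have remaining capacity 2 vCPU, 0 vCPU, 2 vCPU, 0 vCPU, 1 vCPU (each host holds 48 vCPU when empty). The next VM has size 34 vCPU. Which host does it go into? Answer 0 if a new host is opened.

No host has ≥ 34 vCPU free, so a new host is opened.

0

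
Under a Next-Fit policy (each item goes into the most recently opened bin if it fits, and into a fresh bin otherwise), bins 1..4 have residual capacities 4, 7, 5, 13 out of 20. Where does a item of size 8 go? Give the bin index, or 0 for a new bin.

Next-Fit only looks at bin 4, which has 13 free.
8 fits there.

4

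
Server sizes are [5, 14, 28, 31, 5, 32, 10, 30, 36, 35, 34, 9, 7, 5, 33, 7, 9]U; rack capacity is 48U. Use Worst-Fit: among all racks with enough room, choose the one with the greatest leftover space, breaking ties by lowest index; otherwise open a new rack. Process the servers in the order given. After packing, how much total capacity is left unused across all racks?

54

rack 1: place 5U, 43U left
rack 1: place 14U, 29U left
rack 1: place 28U, 1U left
rack 2: place 31U, 17U left
rack 2: place 5U, 12U left
rack 3: place 32U, 16U left
rack 3: place 10U, 6U left
rack 4: place 30U, 18U left
rack 5: place 36U, 12U left
rack 6: place 35U, 13U left
rack 7: place 34U, 14U left
rack 4: place 9U, 9U left
rack 7: place 7U, 7U left
rack 6: place 5U, 8U left
rack 8: place 33U, 15U left
rack 8: place 7U, 8U left
rack 2: place 9U, 3U left
8 racks × 48U = 384U; used 330U; unused 54U.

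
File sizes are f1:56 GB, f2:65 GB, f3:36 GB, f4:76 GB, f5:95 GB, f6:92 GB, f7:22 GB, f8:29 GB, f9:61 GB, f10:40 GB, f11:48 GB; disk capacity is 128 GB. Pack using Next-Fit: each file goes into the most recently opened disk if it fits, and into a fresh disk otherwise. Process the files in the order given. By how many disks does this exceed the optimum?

Next-Fit: [56,65] [36,76] [95] [92,22] [29,61] [40,48] → 6 disks.
Total size 620 GB; any packing needs at least ⌈620/128⌉ = 5 disks.
An optimal packing achieves that bound: [95,29] [92,36] [76,48] [65,61] [56,40,22] → 5 disks.
Excess: 6 − 5 = 1.

1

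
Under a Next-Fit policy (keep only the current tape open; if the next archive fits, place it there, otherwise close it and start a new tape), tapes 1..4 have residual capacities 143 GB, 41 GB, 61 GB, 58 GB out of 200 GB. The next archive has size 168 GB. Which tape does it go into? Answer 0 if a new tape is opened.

Next-Fit only looks at tape 4, which has 58 GB free.
168 GB does not fit, so a new tape is opened.

0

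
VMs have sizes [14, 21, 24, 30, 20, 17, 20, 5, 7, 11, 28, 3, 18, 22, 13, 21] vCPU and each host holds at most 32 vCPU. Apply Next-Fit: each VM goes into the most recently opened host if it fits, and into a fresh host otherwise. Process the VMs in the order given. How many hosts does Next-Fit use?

13 hosts

host 1: place 14 vCPU, 18 vCPU left
host 2: place 21 vCPU, 11 vCPU left
host 3: place 24 vCPU, 8 vCPU left
host 4: place 30 vCPU, 2 vCPU left
host 5: place 20 vCPU, 12 vCPU left
host 6: place 17 vCPU, 15 vCPU left
host 7: place 20 vCPU, 12 vCPU left
host 7: place 5 vCPU, 7 vCPU left
host 7: place 7 vCPU, 0 vCPU left
host 8: place 11 vCPU, 21 vCPU left
host 9: place 28 vCPU, 4 vCPU left
host 9: place 3 vCPU, 1 vCPU left
host 10: place 18 vCPU, 14 vCPU left
host 11: place 22 vCPU, 10 vCPU left
host 12: place 13 vCPU, 19 vCPU left
host 13: place 21 vCPU, 11 vCPU left
Final hosts: [14] [21] [24] [30] [20] [17] [20,5,7] [11] [28,3] [18] [22] [13] [21].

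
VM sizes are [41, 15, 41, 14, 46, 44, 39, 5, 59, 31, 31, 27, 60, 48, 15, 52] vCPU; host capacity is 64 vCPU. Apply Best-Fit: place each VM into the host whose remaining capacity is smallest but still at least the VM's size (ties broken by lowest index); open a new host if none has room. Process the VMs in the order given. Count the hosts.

11 hosts

Put 41 vCPU in host 1; 23 vCPU remain.
Put 15 vCPU in host 1; 8 vCPU remain.
Put 41 vCPU in host 2; 23 vCPU remain.
Put 14 vCPU in host 2; 9 vCPU remain.
Put 46 vCPU in host 3; 18 vCPU remain.
Put 44 vCPU in host 4; 20 vCPU remain.
Put 39 vCPU in host 5; 25 vCPU remain.
Put 5 vCPU in host 1; 3 vCPU remain.
Put 59 vCPU in host 6; 5 vCPU remain.
Put 31 vCPU in host 7; 33 vCPU remain.
Put 31 vCPU in host 7; 2 vCPU remain.
Put 27 vCPU in host 8; 37 vCPU remain.
Put 60 vCPU in host 9; 4 vCPU remain.
Put 48 vCPU in host 10; 16 vCPU remain.
Put 15 vCPU in host 10; 1 vCPU remain.
Put 52 vCPU in host 11; 12 vCPU remain.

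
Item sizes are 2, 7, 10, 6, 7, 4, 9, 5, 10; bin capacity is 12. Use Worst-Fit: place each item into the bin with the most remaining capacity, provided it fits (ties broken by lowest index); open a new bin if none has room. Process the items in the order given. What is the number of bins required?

bin 1: place 2, 10 left
bin 1: place 7, 3 left
bin 2: place 10, 2 left
bin 3: place 6, 6 left
bin 4: place 7, 5 left
bin 3: place 4, 2 left
bin 5: place 9, 3 left
bin 4: place 5, 0 left
bin 6: place 10, 2 left

6 bins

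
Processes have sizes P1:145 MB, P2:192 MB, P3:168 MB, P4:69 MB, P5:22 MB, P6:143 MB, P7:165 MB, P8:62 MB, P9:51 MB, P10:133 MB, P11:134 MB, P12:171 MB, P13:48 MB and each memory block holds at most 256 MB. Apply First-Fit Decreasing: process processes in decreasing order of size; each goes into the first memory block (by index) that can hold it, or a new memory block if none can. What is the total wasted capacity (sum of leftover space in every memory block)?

Sorted descending: 192, 171, 168, 165, 145, 143, 134, 133, 69, 62, 51, 48, 22.
Put 192 MB in memory block 1; 64 MB remain.
Put 171 MB in memory block 2; 85 MB remain.
Put 168 MB in memory block 3; 88 MB remain.
Put 165 MB in memory block 4; 91 MB remain.
Put 145 MB in memory block 5; 111 MB remain.
Put 143 MB in memory block 6; 113 MB remain.
Put 134 MB in memory block 7; 122 MB remain.
Put 133 MB in memory block 8; 123 MB remain.
Put 69 MB in memory block 2; 16 MB remain.
Put 62 MB in memory block 1; 2 MB remain.
Put 51 MB in memory block 3; 37 MB remain.
Put 48 MB in memory block 4; 43 MB remain.
Put 22 MB in memory block 3; 15 MB remain.
8 memory blocks × 256 MB = 2048 MB; used 1503 MB; unused 545 MB.

545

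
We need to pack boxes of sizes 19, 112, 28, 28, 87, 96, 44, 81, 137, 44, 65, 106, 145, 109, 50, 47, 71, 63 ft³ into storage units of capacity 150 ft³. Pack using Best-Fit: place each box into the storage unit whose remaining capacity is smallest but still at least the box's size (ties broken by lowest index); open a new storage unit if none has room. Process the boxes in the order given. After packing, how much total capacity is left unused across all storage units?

318

Put 19 ft³ in storage unit 1; 131 ft³ remain.
Put 112 ft³ in storage unit 1; 19 ft³ remain.
Put 28 ft³ in storage unit 2; 122 ft³ remain.
Put 28 ft³ in storage unit 2; 94 ft³ remain.
Put 87 ft³ in storage unit 2; 7 ft³ remain.
Put 96 ft³ in storage unit 3; 54 ft³ remain.
Put 44 ft³ in storage unit 3; 10 ft³ remain.
Put 81 ft³ in storage unit 4; 69 ft³ remain.
Put 137 ft³ in storage unit 5; 13 ft³ remain.
Put 44 ft³ in storage unit 4; 25 ft³ remain.
Put 65 ft³ in storage unit 6; 85 ft³ remain.
Put 106 ft³ in storage unit 7; 44 ft³ remain.
Put 145 ft³ in storage unit 8; 5 ft³ remain.
Put 109 ft³ in storage unit 9; 41 ft³ remain.
Put 50 ft³ in storage unit 6; 35 ft³ remain.
Put 47 ft³ in storage unit 10; 103 ft³ remain.
Put 71 ft³ in storage unit 10; 32 ft³ remain.
Put 63 ft³ in storage unit 11; 87 ft³ remain.
11 storage units × 150 ft³ = 1650 ft³; used 1332 ft³; unused 318 ft³.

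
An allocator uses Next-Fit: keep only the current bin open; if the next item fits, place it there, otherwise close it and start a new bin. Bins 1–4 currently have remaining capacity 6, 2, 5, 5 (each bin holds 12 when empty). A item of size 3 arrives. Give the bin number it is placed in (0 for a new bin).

4

Next-Fit only looks at bin 4, which has 5 free.
3 fits there.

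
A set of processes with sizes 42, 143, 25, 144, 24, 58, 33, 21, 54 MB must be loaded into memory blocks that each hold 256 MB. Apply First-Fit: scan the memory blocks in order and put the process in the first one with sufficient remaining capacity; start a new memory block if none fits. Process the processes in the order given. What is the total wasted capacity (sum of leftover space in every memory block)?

224

memory block 1: place 42 MB, 214 MB left
memory block 1: place 143 MB, 71 MB left
memory block 1: place 25 MB, 46 MB left
memory block 2: place 144 MB, 112 MB left
memory block 1: place 24 MB, 22 MB left
memory block 2: place 58 MB, 54 MB left
memory block 2: place 33 MB, 21 MB left
memory block 1: place 21 MB, 1 MB left
memory block 3: place 54 MB, 202 MB left
3 memory blocks × 256 MB = 768 MB; used 544 MB; unused 224 MB.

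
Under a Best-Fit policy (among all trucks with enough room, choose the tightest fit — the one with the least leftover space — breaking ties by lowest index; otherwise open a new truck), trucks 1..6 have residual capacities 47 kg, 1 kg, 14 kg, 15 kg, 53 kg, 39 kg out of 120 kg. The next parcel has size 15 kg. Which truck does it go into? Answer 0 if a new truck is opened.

4

Trucks with room: truck 1 (47 kg), truck 4 (15 kg), truck 5 (53 kg), truck 6 (39 kg).
Tightest fit is truck 4 with 15 kg free.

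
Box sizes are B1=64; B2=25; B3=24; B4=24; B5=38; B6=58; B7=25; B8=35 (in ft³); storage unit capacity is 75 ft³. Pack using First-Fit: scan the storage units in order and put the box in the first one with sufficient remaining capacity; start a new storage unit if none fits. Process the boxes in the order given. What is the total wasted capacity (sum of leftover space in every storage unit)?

Put B1 (64 ft³) in storage unit 1; 11 ft³ remain.
Put B2 (25 ft³) in storage unit 2; 50 ft³ remain.
Put B3 (24 ft³) in storage unit 2; 26 ft³ remain.
Put B4 (24 ft³) in storage unit 2; 2 ft³ remain.
Put B5 (38 ft³) in storage unit 3; 37 ft³ remain.
Put B6 (58 ft³) in storage unit 4; 17 ft³ remain.
Put B7 (25 ft³) in storage unit 3; 12 ft³ remain.
Put B8 (35 ft³) in storage unit 5; 40 ft³ remain.
5 storage units × 75 ft³ = 375 ft³; used 293 ft³; unused 82 ft³.

82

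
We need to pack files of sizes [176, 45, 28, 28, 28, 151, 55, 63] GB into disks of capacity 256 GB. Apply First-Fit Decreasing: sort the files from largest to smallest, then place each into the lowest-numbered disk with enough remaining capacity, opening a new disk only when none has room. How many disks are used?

3 disks

Sorted descending: 176, 151, 63, 55, 45, 28, 28, 28.
Put 176 GB in disk 1; 80 GB remain.
Put 151 GB in disk 2; 105 GB remain.
Put 63 GB in disk 1; 17 GB remain.
Put 55 GB in disk 2; 50 GB remain.
Put 45 GB in disk 2; 5 GB remain.
Put 28 GB in disk 3; 228 GB remain.
Put 28 GB in disk 3; 200 GB remain.
Put 28 GB in disk 3; 172 GB remain.
Final disks: [176,63] [151,55,45] [28,28,28].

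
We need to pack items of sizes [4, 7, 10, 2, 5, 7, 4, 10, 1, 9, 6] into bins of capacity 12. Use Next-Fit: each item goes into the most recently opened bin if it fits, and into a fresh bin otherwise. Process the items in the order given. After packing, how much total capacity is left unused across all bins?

19

4 → bin 1 (remaining 8)
7 → bin 1 (remaining 1)
10 → bin 2 (remaining 2)
2 → bin 2 (remaining 0)
5 → bin 3 (remaining 7)
7 → bin 3 (remaining 0)
4 → bin 4 (remaining 8)
10 → bin 5 (remaining 2)
1 → bin 5 (remaining 1)
9 → bin 6 (remaining 3)
6 → bin 7 (remaining 6)
7 bins × 12 = 84; used 65; unused 19.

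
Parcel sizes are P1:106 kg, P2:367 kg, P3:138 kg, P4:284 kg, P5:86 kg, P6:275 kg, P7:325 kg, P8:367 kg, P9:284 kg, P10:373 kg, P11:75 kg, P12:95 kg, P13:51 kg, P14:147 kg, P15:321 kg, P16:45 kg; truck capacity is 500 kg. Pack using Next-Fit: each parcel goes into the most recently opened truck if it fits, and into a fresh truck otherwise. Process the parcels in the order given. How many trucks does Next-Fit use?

9 trucks

P1 (106 kg) → truck 1 (remaining 394 kg)
P2 (367 kg) → truck 1 (remaining 27 kg)
P3 (138 kg) → truck 2 (remaining 362 kg)
P4 (284 kg) → truck 2 (remaining 78 kg)
P5 (86 kg) → truck 3 (remaining 414 kg)
P6 (275 kg) → truck 3 (remaining 139 kg)
P7 (325 kg) → truck 4 (remaining 175 kg)
P8 (367 kg) → truck 5 (remaining 133 kg)
P9 (284 kg) → truck 6 (remaining 216 kg)
P10 (373 kg) → truck 7 (remaining 127 kg)
P11 (75 kg) → truck 7 (remaining 52 kg)
P12 (95 kg) → truck 8 (remaining 405 kg)
P13 (51 kg) → truck 8 (remaining 354 kg)
P14 (147 kg) → truck 8 (remaining 207 kg)
P15 (321 kg) → truck 9 (remaining 179 kg)
P16 (45 kg) → truck 9 (remaining 134 kg)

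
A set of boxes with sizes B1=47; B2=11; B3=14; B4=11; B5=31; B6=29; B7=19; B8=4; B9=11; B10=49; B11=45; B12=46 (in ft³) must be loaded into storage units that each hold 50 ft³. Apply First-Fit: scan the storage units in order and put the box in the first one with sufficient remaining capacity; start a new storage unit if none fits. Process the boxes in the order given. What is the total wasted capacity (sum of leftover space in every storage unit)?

storage unit 1: place B1 (47 ft³), 3 ft³ left
storage unit 2: place B2 (11 ft³), 39 ft³ left
storage unit 2: place B3 (14 ft³), 25 ft³ left
storage unit 2: place B4 (11 ft³), 14 ft³ left
storage unit 3: place B5 (31 ft³), 19 ft³ left
storage unit 4: place B6 (29 ft³), 21 ft³ left
storage unit 3: place B7 (19 ft³), 0 ft³ left
storage unit 2: place B8 (4 ft³), 10 ft³ left
storage unit 4: place B9 (11 ft³), 10 ft³ left
storage unit 5: place B10 (49 ft³), 1 ft³ left
storage unit 6: place B11 (45 ft³), 5 ft³ left
storage unit 7: place B12 (46 ft³), 4 ft³ left
7 storage units × 50 ft³ = 350 ft³; used 317 ft³; unused 33 ft³.

33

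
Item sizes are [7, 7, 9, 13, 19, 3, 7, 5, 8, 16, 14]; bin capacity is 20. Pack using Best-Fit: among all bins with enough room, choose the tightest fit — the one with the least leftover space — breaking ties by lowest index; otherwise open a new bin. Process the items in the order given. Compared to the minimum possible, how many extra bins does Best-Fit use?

Best-Fit: [7,7,3] [9,5] [13,7] [19] [8] [16] [14] → 7 bins.
Total size 108; any packing needs at least ⌈108/20⌉ = 6 bins.
An optimal packing achieves that bound: [19] [16,3] [14,5] [13,7] [9,8] [7,7] → 6 bins.
Excess: 7 − 6 = 1.

1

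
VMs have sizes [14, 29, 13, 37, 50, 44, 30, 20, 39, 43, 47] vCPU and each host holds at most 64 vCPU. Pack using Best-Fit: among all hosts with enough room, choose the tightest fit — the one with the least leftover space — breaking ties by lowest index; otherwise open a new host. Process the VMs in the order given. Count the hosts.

host 1: place 14 vCPU, 50 vCPU left
host 1: place 29 vCPU, 21 vCPU left
host 1: place 13 vCPU, 8 vCPU left
host 2: place 37 vCPU, 27 vCPU left
host 3: place 50 vCPU, 14 vCPU left
host 4: place 44 vCPU, 20 vCPU left
host 5: place 30 vCPU, 34 vCPU left
host 4: place 20 vCPU, 0 vCPU left
host 6: place 39 vCPU, 25 vCPU left
host 7: place 43 vCPU, 21 vCPU left
host 8: place 47 vCPU, 17 vCPU left

8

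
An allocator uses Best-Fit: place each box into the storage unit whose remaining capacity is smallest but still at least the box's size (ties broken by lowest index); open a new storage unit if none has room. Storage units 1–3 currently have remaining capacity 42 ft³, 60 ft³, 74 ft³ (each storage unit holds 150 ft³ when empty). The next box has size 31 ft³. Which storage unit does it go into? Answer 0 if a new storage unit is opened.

1

Storage units with room: storage unit 1 (42 ft³), storage unit 2 (60 ft³), storage unit 3 (74 ft³).
Tightest fit is storage unit 1 with 42 ft³ free.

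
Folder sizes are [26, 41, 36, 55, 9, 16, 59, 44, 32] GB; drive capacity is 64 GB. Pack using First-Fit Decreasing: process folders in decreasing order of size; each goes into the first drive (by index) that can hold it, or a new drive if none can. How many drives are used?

Sorted descending: 59, 55, 44, 41, 36, 32, 26, 16, 9.
drive 1: place 59 GB, 5 GB left
drive 2: place 55 GB, 9 GB left
drive 3: place 44 GB, 20 GB left
drive 4: place 41 GB, 23 GB left
drive 5: place 36 GB, 28 GB left
drive 6: place 32 GB, 32 GB left
drive 5: place 26 GB, 2 GB left
drive 3: place 16 GB, 4 GB left
drive 2: place 9 GB, 0 GB left
Final drives: [59] [55,9] [44,16] [41] [36,26] [32].

6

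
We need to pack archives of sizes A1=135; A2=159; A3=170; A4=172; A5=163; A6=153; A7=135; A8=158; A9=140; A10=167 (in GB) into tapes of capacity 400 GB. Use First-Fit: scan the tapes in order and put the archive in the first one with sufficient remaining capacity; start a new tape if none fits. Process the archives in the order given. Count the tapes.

5

A1 (135 GB) → tape 1 (remaining 265 GB)
A2 (159 GB) → tape 1 (remaining 106 GB)
A3 (170 GB) → tape 2 (remaining 230 GB)
A4 (172 GB) → tape 2 (remaining 58 GB)
A5 (163 GB) → tape 3 (remaining 237 GB)
A6 (153 GB) → tape 3 (remaining 84 GB)
A7 (135 GB) → tape 4 (remaining 265 GB)
A8 (158 GB) → tape 4 (remaining 107 GB)
A9 (140 GB) → tape 5 (remaining 260 GB)
A10 (167 GB) → tape 5 (remaining 93 GB)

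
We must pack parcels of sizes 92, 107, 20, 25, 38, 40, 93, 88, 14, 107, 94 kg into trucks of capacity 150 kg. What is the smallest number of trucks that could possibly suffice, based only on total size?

5 trucks

Total size = 92 + 107 + 20 + 25 + 38 + 40 + 93 + 88 + 14 + 107 + 94 = 718 kg.
⌈718 / 150⌉ = 5.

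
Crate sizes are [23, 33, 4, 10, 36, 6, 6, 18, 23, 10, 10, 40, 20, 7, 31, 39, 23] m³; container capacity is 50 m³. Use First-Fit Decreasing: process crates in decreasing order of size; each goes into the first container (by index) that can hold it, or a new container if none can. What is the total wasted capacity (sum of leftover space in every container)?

Sorted descending: 40, 39, 36, 33, 31, 23, 23, 23, 20, 18, 10, 10, 10, 7, 6, 6, 4.
Put 40 m³ in container 1; 10 m³ remain.
Put 39 m³ in container 2; 11 m³ remain.
Put 36 m³ in container 3; 14 m³ remain.
Put 33 m³ in container 4; 17 m³ remain.
Put 31 m³ in container 5; 19 m³ remain.
Put 23 m³ in container 6; 27 m³ remain.
Put 23 m³ in container 6; 4 m³ remain.
Put 23 m³ in container 7; 27 m³ remain.
Put 20 m³ in container 7; 7 m³ remain.
Put 18 m³ in container 5; 1 m³ remain.
Put 10 m³ in container 1; 0 m³ remain.
Put 10 m³ in container 2; 1 m³ remain.
Put 10 m³ in container 3; 4 m³ remain.
Put 7 m³ in container 4; 10 m³ remain.
Put 6 m³ in container 4; 4 m³ remain.
Put 6 m³ in container 7; 1 m³ remain.
Put 4 m³ in container 3; 0 m³ remain.
7 containers × 50 m³ = 350 m³; used 339 m³; unused 11 m³.

11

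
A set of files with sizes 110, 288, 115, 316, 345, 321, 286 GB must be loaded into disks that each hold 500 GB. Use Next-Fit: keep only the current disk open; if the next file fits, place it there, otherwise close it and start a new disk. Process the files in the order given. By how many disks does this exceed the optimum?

0

Next-Fit: [110,288] [115,316] [345] [321] [286] → 5 disks.
5 files exceed 250 GB (half the capacity), and no two of those can share a disk, so at least 5 disks are needed.
So 5 is already optimal.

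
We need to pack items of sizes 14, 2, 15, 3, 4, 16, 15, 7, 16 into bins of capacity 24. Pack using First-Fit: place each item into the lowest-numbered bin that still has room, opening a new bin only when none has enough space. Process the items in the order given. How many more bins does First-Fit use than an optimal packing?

0

First-Fit: [14,2,3,4] [15,7] [16] [15] [16] → 5 bins.
5 items exceed 12 (half the capacity), and no two of those can share a bin, so at least 5 bins are needed.
So 5 is already optimal.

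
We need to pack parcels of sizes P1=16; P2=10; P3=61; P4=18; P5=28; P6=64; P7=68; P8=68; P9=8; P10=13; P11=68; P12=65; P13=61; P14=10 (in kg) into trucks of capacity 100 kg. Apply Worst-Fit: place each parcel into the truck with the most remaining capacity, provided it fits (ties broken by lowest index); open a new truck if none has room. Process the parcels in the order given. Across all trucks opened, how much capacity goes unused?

242

truck 1: place P1 (16 kg), 84 kg left
truck 1: place P2 (10 kg), 74 kg left
truck 1: place P3 (61 kg), 13 kg left
truck 2: place P4 (18 kg), 82 kg left
truck 2: place P5 (28 kg), 54 kg left
truck 3: place P6 (64 kg), 36 kg left
truck 4: place P7 (68 kg), 32 kg left
truck 5: place P8 (68 kg), 32 kg left
truck 2: place P9 (8 kg), 46 kg left
truck 2: place P10 (13 kg), 33 kg left
truck 6: place P11 (68 kg), 32 kg left
truck 7: place P12 (65 kg), 35 kg left
truck 8: place P13 (61 kg), 39 kg left
truck 8: place P14 (10 kg), 29 kg left
8 trucks × 100 kg = 800 kg; used 558 kg; unused 242 kg.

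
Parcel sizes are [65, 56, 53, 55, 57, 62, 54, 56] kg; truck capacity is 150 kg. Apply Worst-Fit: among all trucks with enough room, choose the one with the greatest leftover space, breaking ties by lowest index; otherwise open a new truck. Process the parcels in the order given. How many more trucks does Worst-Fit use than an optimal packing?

0

Worst-Fit: [65,56] [53,55] [57,62] [54,56] → 4 trucks.
Total size 458 kg; any packing needs at least ⌈458/150⌉ = 4 trucks.
So 4 is already optimal.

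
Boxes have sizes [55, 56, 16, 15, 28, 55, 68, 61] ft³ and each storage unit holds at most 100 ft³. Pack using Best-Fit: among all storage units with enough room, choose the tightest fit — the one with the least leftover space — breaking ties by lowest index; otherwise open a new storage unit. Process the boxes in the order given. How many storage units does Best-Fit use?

5 storage units

storage unit 1: place 55 ft³, 45 ft³ left
storage unit 2: place 56 ft³, 44 ft³ left
storage unit 2: place 16 ft³, 28 ft³ left
storage unit 2: place 15 ft³, 13 ft³ left
storage unit 1: place 28 ft³, 17 ft³ left
storage unit 3: place 55 ft³, 45 ft³ left
storage unit 4: place 68 ft³, 32 ft³ left
storage unit 5: place 61 ft³, 39 ft³ left
Final storage units: [55,28] [56,16,15] [55] [68] [61].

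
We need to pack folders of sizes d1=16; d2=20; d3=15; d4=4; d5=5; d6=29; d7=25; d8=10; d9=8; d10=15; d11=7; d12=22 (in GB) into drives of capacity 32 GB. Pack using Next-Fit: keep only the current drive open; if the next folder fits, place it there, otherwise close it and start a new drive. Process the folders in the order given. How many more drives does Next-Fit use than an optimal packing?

Next-Fit: [16] [20] [15,4,5] [29] [25] [10,8] [15,7] [22] → 8 drives.
Total size 176 GB; any packing needs at least ⌈176/32⌉ = 6 drives.
An optimal packing achieves that bound: [29] [25,7] [22,10] [20,8,4] [16,15] [15,5] → 6 drives.
Excess: 8 − 6 = 2.

2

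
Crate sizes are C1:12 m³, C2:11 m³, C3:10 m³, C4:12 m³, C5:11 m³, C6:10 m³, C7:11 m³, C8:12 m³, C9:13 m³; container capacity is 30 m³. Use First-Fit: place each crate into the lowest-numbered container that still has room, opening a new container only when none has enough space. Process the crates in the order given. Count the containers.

5

container 1: place C1 (12 m³), 18 m³ left
container 1: place C2 (11 m³), 7 m³ left
container 2: place C3 (10 m³), 20 m³ left
container 2: place C4 (12 m³), 8 m³ left
container 3: place C5 (11 m³), 19 m³ left
container 3: place C6 (10 m³), 9 m³ left
container 4: place C7 (11 m³), 19 m³ left
container 4: place C8 (12 m³), 7 m³ left
container 5: place C9 (13 m³), 17 m³ left
Final containers: [12,11] [10,12] [11,10] [11,12] [13].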